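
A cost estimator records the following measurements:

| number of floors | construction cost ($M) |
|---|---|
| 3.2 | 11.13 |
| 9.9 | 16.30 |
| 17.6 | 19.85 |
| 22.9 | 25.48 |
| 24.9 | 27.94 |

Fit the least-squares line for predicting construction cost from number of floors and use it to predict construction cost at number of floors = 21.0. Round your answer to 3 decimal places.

n = 5, Σx = 78.5, Σy = 100.7, Σxy = 1825.544, Σx² = 1562.43
Sxx = Σx² − (Σx)²/n = 1562.43 − 1232.45 = 329.98
Sxy = Σxy − (Σx)(Σy)/n = 1825.544 − 1580.99 = 244.554
b = Sxy/Sxx = 244.554/329.98 = 0.741118
a = ȳ − b·x̄ = 20.14 − 0.741118·15.7 = 8.504453
ŷ(21.0) = a + b·21.0 = 8.504453 + 0.741118·21 = 24.067924

24.068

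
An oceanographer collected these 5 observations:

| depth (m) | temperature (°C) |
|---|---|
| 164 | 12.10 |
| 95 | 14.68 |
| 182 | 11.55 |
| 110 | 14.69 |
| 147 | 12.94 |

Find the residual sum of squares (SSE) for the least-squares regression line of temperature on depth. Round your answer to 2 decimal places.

0.20

n = 5, Σx = 698, Σy = 65.96, Σxy = 8999.18, Σx² = 102754, Σy² = 878.5546
Sxx = Σx² − (Σx)²/n = 102754 − 97440.8 = 5313.2
Sxy = Σxy − (Σx)(Σy)/n = 8999.18 − 9208.016 = -208.836
Syy = Σy² − (Σy)²/n = 878.5546 − 870.14432 = 8.41028
b = Sxy/Sxx = -208.836/5313.2 = -0.039305
SSE = Syy − b·Sxy = 8.41028 − (-0.039305)·(-208.836) = 0.201955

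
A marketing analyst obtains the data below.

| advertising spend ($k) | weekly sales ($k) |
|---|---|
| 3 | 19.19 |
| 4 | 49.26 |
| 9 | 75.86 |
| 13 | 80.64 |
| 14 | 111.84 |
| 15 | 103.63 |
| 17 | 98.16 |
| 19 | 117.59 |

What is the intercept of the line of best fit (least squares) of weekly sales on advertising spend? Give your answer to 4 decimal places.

n = 8, Σx = 94, Σy = 656.17, Σxy = 9008.81, Σx² = 1346
Sxx = Σx² − (Σx)²/n = 1346 − 1104.5 = 241.5
Sxy = Σxy − (Σx)(Σy)/n = 9008.81 − 7709.9975 = 1298.8125
b = Sxy/Sxx = 1298.8125/241.5 = 5.378106
a = ȳ − b·x̄ = 82.02125 − 5.378106·11.75 = 18.828509

18.8285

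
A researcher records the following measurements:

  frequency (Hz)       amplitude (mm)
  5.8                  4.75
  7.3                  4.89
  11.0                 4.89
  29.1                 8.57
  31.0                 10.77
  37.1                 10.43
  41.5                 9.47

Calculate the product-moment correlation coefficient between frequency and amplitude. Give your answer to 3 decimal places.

n = 7, Σx = 162.8, Σy = 53.77, Σxy = 1480.252, Σx² = 5114.4, Σy² = 458.2903
Sxx = Σx² − (Σx)²/n = 5114.4 − 3786.262857 = 1328.137143
Sxy = Σxy − (Σx)(Σy)/n = 1480.252 − 1250.536571 = 229.715429
Syy = Σy² − (Σy)²/n = 458.2903 − 413.030414 = 45.259886
r = Sxy/√(Sxx·Syy) = 229.715429/√(60111.335299) = 229.715429/245.176131 = 0.936940

0.937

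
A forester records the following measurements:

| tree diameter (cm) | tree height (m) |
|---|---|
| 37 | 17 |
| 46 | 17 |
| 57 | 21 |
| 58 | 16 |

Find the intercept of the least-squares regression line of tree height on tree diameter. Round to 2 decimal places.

n = 4, Σx = 198, Σy = 71, Σxy = 3536, Σx² = 10098
Sxx = Σx² − (Σx)²/n = 10098 − 9801 = 297
Sxy = Σxy − (Σx)(Σy)/n = 3536 − 3514.5 = 21.5
b = Sxy/Sxx = 21.5/297 = 0.072391
a = ȳ − b·x̄ = 17.75 − 0.072391·49.5 = 14.166667

14.17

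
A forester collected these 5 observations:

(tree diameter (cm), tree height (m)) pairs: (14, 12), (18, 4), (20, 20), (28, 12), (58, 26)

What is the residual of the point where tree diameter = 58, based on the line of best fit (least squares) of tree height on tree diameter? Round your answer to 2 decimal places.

0.54

n = 5, Σx = 138, Σy = 74, Σxy = 2484, Σx² = 5068
Sxx = Σx² − (Σx)²/n = 5068 − 3808.8 = 1259.2
Sxy = Σxy − (Σx)(Σy)/n = 2484 − 2042.4 = 441.6
b = Sxy/Sxx = 441.6/1259.2 = 0.350699
a = ȳ − b·x̄ = 14.8 − 0.350699·27.6 = 5.120712
ŷ(58) = 5.120712 + 0.350699·58 = 25.461245
residual = y − ŷ = 26 − 25.461245 = 0.538755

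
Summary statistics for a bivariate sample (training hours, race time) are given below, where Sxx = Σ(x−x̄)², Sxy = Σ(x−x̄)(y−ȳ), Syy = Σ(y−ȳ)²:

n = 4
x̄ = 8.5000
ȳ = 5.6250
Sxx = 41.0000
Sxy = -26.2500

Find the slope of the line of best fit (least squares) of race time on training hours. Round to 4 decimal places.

-0.6402

b = Sxy/Sxx = -26.25/41 = -0.640244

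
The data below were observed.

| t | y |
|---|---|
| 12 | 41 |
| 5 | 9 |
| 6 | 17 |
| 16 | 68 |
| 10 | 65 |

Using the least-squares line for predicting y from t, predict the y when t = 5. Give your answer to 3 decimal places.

n = 5, Σx = 49, Σy = 200, Σxy = 2377, Σx² = 561
Sxx = Σx² − (Σx)²/n = 561 − 480.2 = 80.8
Sxy = Σxy − (Σx)(Σy)/n = 2377 − 1960 = 417
b = Sxy/Sxx = 417/80.8 = 5.160891
a = ȳ − b·x̄ = 40 − 5.160891·9.8 = -10.576733
ŷ(5) = a + b·5 = -10.576733 + 5.160891·5 = 15.227723

15.228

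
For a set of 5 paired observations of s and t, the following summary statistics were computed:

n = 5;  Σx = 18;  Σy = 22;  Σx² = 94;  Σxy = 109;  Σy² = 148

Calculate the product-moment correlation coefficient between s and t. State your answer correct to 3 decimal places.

Sxx = Σx² − (Σx)²/n = 94 − 64.8 = 29.2
Sxy = Σxy − (Σx)(Σy)/n = 109 − 79.2 = 29.8
Syy = Σy² − (Σy)²/n = 148 − 96.8 = 51.2
r = Sxy/√(Sxx·Syy) = 29.8/√(1495.04) = 29.8/38.665747 = 0.770708

0.771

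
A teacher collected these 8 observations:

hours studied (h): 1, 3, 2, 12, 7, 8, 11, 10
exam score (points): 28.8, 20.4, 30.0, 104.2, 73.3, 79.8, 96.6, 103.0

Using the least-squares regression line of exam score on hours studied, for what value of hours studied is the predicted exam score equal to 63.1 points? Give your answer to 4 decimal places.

n = 8, Σx = 54, Σy = 536.1, Σxy = 4644.5, Σx² = 492
Sxx = Σx² − (Σx)²/n = 492 − 364.5 = 127.5
Sxy = Σxy − (Σx)(Σy)/n = 4644.5 − 3618.675 = 1025.825
b = Sxy/Sxx = 1025.825/127.5 = 8.045686
a = ȳ − b·x̄ = 67.0125 − 8.045686·6.75 = 12.704118
Set a + b·x = 63.1: x = (63.1 − 12.704118) / 8.045686 = 6.263715

6.2637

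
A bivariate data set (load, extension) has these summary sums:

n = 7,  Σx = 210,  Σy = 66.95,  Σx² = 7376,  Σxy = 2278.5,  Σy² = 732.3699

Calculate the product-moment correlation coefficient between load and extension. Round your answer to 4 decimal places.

Sxx = Σx² − (Σx)²/n = 7376 − 6300 = 1076
Sxy = Σxy − (Σx)(Σy)/n = 2278.5 − 2008.5 = 270
Syy = Σy² − (Σy)²/n = 732.3699 − 640.328929 = 92.040971
r = Sxy/√(Sxx·Syy) = 270/√(99036.085257) = 270/314.699992 = 0.857960

0.8580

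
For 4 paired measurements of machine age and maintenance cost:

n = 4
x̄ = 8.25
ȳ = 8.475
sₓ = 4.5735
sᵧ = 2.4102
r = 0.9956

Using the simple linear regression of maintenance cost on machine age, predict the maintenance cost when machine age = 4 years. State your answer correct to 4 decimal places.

b = r · sᵧ/sₓ = 0.9956 · 2.4102/4.5735 = 0.524674
a = ȳ − b·x̄ = 8.475 − 0.524674·8.25 = 4.146442
ŷ(4) = a + b·4 = 4.146442 + 0.524674·4 = 6.245137

6.2451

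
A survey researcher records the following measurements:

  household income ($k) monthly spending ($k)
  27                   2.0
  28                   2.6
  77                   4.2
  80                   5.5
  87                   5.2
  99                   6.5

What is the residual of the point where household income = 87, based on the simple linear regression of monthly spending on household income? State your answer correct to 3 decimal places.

-0.256

n = 6, Σx = 398, Σy = 26, Σxy = 1986.1, Σx² = 31212
Sxx = Σx² − (Σx)²/n = 31212 − 26400.666667 = 4811.333333
Sxy = Σxy − (Σx)(Σy)/n = 1986.1 − 1724.666667 = 261.433333
b = Sxy/Sxx = 261.433333/4811.333333 = 0.054337
a = ȳ − b·x̄ = 4.333333 − 0.054337·66.333333 = 0.728980
ŷ(87) = 0.728980 + 0.054337·87 = 5.456298
residual = y − ŷ = 5.2 − 5.456298 = -0.256298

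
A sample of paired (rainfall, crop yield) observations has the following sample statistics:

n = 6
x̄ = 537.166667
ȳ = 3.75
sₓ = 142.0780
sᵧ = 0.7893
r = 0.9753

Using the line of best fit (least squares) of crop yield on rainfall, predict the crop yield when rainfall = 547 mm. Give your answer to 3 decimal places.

b = r · sᵧ/sₓ = 0.9753 · 0.7893/142.078 = 0.005418
a = ȳ − b·x̄ = 3.75 − 0.005418·537.166667 = 0.839534
ŷ(547) = a + b·547 = 0.839534 + 0.005418·547 = 3.803279

3.803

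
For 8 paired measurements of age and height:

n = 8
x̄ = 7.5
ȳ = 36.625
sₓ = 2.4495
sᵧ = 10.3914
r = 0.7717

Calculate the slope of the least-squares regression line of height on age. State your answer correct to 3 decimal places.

b = r · sᵧ/sₓ = 0.7717 · 10.3914/2.4495 = 3.273747

3.274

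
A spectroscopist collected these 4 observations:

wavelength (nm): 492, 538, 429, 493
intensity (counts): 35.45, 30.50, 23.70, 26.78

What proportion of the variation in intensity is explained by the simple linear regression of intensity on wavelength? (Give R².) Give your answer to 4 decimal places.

n = 4, Σx = 1952, Σy = 116.43, Σxy = 57220.24, Σx² = 958598, Σy² = 3465.8109
Sxx = Σx² − (Σx)²/n = 958598 − 952576 = 6022
Sxy = Σxy − (Σx)(Σy)/n = 57220.24 − 56817.84 = 402.4
Syy = Σy² − (Σy)²/n = 3465.8109 − 3388.986225 = 76.824675
R² = Sxy²/(Sxx·Syy) = (402.4)²/(6022·76.824675) = 0.350005

0.3500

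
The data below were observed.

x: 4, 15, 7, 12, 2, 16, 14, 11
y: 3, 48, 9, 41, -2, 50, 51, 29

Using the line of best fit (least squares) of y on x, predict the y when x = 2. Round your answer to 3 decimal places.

n = 8, Σx = 81, Σy = 229, Σxy = 3116, Σx² = 1011
Sxx = Σx² − (Σx)²/n = 1011 − 820.125 = 190.875
Sxy = Σxy − (Σx)(Σy)/n = 3116 − 2318.625 = 797.375
b = Sxy/Sxx = 797.375/190.875 = 4.177472
a = ȳ − b·x̄ = 28.625 − 4.177472·10.125 = -13.671906
ŷ(2) = a + b·2 = -13.671906 + 4.177472·2 = -5.316961

-5.317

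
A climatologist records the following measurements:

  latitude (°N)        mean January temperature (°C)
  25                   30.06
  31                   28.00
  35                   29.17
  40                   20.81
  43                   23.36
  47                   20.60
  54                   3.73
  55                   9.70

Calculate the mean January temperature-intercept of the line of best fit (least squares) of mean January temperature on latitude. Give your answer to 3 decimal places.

n = 8, Σx = 330, Σy = 165.43, Σxy = 6180.45, Σx² = 14410
Sxx = Σx² − (Σx)²/n = 14410 − 13612.5 = 797.5
Sxy = Σxy − (Σx)(Σy)/n = 6180.45 − 6823.9875 = -643.5375
b = Sxy/Sxx = -643.5375/797.5 = -0.806944
a = ȳ − b·x̄ = 20.67875 − (-0.806944)·41.25 = 53.965172

53.965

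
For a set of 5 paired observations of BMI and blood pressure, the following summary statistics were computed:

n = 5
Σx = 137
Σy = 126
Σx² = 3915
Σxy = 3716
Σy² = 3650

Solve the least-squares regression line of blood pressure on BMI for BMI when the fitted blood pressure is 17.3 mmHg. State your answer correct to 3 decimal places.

22.569

Sxx = Σx² − (Σx)²/n = 3915 − 3753.8 = 161.2
Sxy = Σxy − (Σx)(Σy)/n = 3716 − 3452.4 = 263.6
b = Sxy/Sxx = 263.6/161.2 = 1.635236
a = ȳ − b·x̄ = 25.2 − 1.635236·27.4 = -19.605459
Set a + b·x = 17.3: x = (17.3 − (-19.605459)) / 1.635236 = 22.568892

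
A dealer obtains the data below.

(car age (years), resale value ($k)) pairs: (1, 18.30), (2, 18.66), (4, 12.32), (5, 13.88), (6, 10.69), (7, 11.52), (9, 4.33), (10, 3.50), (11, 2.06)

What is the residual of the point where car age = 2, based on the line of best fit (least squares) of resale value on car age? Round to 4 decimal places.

n = 9, Σx = 55, Σy = 95.26, Σxy = 415.71, Σx² = 433
Sxx = Σx² − (Σx)²/n = 433 − 336.111111 = 96.888889
Sxy = Σxy − (Σx)(Σy)/n = 415.71 − 582.144444 = -166.434444
b = Sxy/Sxx = -166.434444/96.888889 = -1.717787
a = ȳ − b·x̄ = 10.584444 − (-1.717787)·6.111111 = 21.082030
ŷ(2) = 21.082030 + (-1.717787)·2 = 17.646456
residual = y − ŷ = 18.66 − 17.646456 = 1.013544

1.0135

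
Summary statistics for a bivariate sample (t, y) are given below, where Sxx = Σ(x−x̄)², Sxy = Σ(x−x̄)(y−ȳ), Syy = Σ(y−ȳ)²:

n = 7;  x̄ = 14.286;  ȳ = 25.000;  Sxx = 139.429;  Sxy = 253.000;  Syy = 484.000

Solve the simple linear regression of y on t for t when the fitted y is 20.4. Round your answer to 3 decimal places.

b = Sxy/Sxx = 253/139.429 = 1.814544
a = ȳ − b·x̄ = 25 − 1.814544·14.286 = -0.922570
Set a + b·x = 20.4: x = (20.4 − (-0.922570)) / 1.814544 = 11.750927

11.751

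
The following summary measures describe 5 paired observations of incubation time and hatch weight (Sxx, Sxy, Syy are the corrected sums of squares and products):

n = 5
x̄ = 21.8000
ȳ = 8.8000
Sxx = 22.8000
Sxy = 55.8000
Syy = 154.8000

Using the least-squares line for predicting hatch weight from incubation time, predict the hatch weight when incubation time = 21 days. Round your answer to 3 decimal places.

6.842

b = Sxy/Sxx = 55.8/22.8 = 2.447368
a = ȳ − b·x̄ = 8.8 − 2.447368·21.8 = -44.552632
ŷ(21) = a + b·21 = -44.552632 + 2.447368·21 = 6.842105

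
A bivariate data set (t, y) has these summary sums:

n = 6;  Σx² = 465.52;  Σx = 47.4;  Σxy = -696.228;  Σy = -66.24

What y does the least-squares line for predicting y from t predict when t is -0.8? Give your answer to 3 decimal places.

5.482

Sxx = Σx² − (Σx)²/n = 465.52 − 374.46 = 91.06
Sxy = Σxy − (Σx)(Σy)/n = -696.228 − (-523.296) = -172.932
b = Sxy/Sxx = -172.932/91.06 = -1.899099
a = ȳ − b·x̄ = -11.04 − (-1.899099)·7.9 = 3.962886
ŷ(-0.8) = a + b·-0.8 = 3.962886 + (-1.899099)·(-0.8) = 5.482166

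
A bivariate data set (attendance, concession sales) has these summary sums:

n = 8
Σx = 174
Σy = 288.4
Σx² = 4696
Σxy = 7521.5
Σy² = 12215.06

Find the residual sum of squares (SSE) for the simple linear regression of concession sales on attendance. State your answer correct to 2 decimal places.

107.32

Sxx = Σx² − (Σx)²/n = 4696 − 3784.5 = 911.5
Sxy = Σxy − (Σx)(Σy)/n = 7521.5 − 6272.7 = 1248.8
Syy = Σy² − (Σy)²/n = 12215.06 − 10396.82 = 1818.24
b = Sxy/Sxx = 1248.8/911.5 = 1.370049
SSE = Syy − b·Sxy = 1818.24 − 1.370049·1248.8 = 107.322348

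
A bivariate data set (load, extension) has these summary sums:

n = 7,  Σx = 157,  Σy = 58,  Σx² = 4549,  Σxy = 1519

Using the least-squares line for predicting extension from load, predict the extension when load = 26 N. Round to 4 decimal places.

9.0438

Sxx = Σx² − (Σx)²/n = 4549 − 3521.285714 = 1027.714286
Sxy = Σxy − (Σx)(Σy)/n = 1519 − 1300.857143 = 218.142857
b = Sxy/Sxx = 218.142857/1027.714286 = 0.212260
a = ȳ − b·x̄ = 8.285714 − 0.212260·22.428571 = 3.525021
ŷ(26) = a + b·26 = 3.525021 + 0.212260·26 = 9.043786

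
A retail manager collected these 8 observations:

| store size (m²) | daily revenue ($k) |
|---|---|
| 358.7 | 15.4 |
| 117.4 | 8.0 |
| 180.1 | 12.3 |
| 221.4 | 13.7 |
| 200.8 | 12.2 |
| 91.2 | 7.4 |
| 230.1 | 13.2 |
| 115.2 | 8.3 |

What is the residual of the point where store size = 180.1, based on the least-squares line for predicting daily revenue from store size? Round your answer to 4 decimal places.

1.2896

n = 8, Σx = 1514.9, Σy = 90.5, Σxy = 18829.71, Σx² = 338757.55
Sxx = Σx² − (Σx)²/n = 338757.55 − 286865.25125 = 51892.29875
Sxy = Σxy − (Σx)(Σy)/n = 18829.71 − 17137.30625 = 1692.40375
b = Sxy/Sxx = 1692.40375/51892.29875 = 0.032614
a = ȳ − b·x̄ = 11.3125 − 0.032614·189.3625 = 5.136674
ŷ(180.1) = 5.136674 + 0.032614·180.1 = 11.010415
residual = y − ŷ = 12.3 − 11.010415 = 1.289585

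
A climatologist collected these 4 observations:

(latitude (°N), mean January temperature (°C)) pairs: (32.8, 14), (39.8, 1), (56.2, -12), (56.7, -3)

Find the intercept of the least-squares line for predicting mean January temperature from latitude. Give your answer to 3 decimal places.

37.206

n = 4, Σx = 185.5, Σy = 0, Σxy = -345.5, Σx² = 9033.21
Sxx = Σx² − (Σx)²/n = 9033.21 − 8602.5625 = 430.6475
Sxy = Σxy − (Σx)(Σy)/n = -345.5 − 0 = -345.5
b = Sxy/Sxx = -345.5/430.6475 = -0.802280
a = ȳ − b·x̄ = 0 − (-0.802280)·46.375 = 37.205748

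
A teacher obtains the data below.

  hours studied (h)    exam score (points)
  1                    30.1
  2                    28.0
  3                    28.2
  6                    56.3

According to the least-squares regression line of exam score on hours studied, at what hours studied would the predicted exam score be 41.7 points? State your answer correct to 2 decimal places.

4.05

n = 4, Σx = 12, Σy = 142.6, Σxy = 508.5, Σx² = 50
Sxx = Σx² − (Σx)²/n = 50 − 36 = 14
Sxy = Σxy − (Σx)(Σy)/n = 508.5 − 427.8 = 80.7
b = Sxy/Sxx = 80.7/14 = 5.764286
a = ȳ − b·x̄ = 35.65 − 5.764286·3 = 18.357143
Set a + b·x = 41.7: x = (41.7 − 18.357143) / 5.764286 = 4.049566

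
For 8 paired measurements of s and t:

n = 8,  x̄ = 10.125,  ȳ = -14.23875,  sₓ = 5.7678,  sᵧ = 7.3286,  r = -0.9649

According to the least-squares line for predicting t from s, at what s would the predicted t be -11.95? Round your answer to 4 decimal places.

8.2582

b = r · sᵧ/sₓ = -0.9649 · 7.3286/5.7678 = -1.226008
a = ȳ − b·x̄ = -14.23875 − (-1.226008)·10.125 = -1.825424
Set a + b·x = -11.95: x = (-11.95 − (-1.825424)) / (-1.226008) = 8.258168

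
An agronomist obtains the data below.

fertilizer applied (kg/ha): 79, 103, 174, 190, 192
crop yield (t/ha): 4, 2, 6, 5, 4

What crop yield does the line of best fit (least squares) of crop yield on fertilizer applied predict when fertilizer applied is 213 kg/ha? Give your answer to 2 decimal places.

n = 5, Σx = 738, Σy = 21, Σxy = 3284, Σx² = 120090
Sxx = Σx² − (Σx)²/n = 120090 − 108928.8 = 11161.2
Sxy = Σxy − (Σx)(Σy)/n = 3284 − 3099.6 = 184.4
b = Sxy/Sxx = 184.4/11161.2 = 0.016522
a = ȳ − b·x̄ = 4.2 − 0.016522·147.6 = 1.761424
ŷ(213) = a + b·213 = 1.761424 + 0.016522·213 = 5.280507

5.28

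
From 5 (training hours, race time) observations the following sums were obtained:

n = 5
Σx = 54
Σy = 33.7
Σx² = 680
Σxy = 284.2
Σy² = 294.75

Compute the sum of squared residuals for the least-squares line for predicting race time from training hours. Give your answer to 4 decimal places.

1.8924

Sxx = Σx² − (Σx)²/n = 680 − 583.2 = 96.8
Sxy = Σxy − (Σx)(Σy)/n = 284.2 − 363.96 = -79.76
Syy = Σy² − (Σy)²/n = 294.75 − 227.138 = 67.612
b = Sxy/Sxx = -79.76/96.8 = -0.823967
SSE = Syy − b·Sxy = 67.612 − (-0.823967)·(-79.76) = 1.892397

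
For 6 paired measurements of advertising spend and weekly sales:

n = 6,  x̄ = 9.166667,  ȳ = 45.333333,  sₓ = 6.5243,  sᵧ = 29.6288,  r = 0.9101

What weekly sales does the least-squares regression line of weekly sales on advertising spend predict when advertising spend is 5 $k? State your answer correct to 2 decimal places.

b = r · sᵧ/sₓ = 0.9101 · 29.6288/6.5243 = 4.133037
a = ȳ − b·x̄ = 45.333333 − 4.133037·9.166667 = 7.447163
ŷ(5) = a + b·5 = 7.447163 + 4.133037·5 = 28.112346

28.11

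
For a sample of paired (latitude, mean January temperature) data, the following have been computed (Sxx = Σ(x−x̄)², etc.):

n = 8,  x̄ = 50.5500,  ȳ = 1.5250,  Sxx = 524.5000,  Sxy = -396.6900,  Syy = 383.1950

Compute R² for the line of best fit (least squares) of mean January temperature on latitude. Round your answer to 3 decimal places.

0.783

R² = Sxy²/(Sxx·Syy) = (-396.69)²/(524.5·383.195) = 0.782956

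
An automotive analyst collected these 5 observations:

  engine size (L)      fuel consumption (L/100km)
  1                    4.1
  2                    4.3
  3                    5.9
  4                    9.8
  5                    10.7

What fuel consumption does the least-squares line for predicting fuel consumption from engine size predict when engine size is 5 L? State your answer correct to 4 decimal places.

n = 5, Σx = 15, Σy = 34.8, Σxy = 123.1, Σx² = 55
Sxx = Σx² − (Σx)²/n = 55 − 45 = 10
Sxy = Σxy − (Σx)(Σy)/n = 123.1 − 104.4 = 18.7
b = Sxy/Sxx = 18.7/10 = 1.87
a = ȳ − b·x̄ = 6.96 − 1.87·3 = 1.35
ŷ(5) = a + b·5 = 1.35 + 1.87·5 = 10.7

10.7000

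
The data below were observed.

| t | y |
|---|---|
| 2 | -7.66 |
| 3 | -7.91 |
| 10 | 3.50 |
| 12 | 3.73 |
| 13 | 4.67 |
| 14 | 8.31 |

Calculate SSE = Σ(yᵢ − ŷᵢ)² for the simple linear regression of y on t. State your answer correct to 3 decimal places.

n = 6, Σx = 54, Σy = 4.64, Σxy = 217.76, Σx² = 622, Σy² = 238.2716
Sxx = Σx² − (Σx)²/n = 622 − 486 = 136
Sxy = Σxy − (Σx)(Σy)/n = 217.76 − 41.76 = 176
Syy = Σy² − (Σy)²/n = 238.2716 − 3.588267 = 234.683333
b = Sxy/Sxx = 176/136 = 1.294118
SSE = Syy − b·Sxy = 234.683333 − 1.294118·176 = 6.918627

6.919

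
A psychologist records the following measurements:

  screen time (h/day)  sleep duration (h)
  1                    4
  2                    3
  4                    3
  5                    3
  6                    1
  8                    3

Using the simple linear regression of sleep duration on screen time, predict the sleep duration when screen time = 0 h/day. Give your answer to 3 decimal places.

n = 6, Σx = 26, Σy = 17, Σxy = 67, Σx² = 146
Sxx = Σx² − (Σx)²/n = 146 − 112.666667 = 33.333333
Sxy = Σxy − (Σx)(Σy)/n = 67 − 73.666667 = -6.666667
b = Sxy/Sxx = -6.666667/33.333333 = -0.2
a = ȳ − b·x̄ = 2.833333 − (-0.2)·4.333333 = 3.7
ŷ(0) = a + b·0 = 3.7 + (-0.2)·0 = 3.7

3.700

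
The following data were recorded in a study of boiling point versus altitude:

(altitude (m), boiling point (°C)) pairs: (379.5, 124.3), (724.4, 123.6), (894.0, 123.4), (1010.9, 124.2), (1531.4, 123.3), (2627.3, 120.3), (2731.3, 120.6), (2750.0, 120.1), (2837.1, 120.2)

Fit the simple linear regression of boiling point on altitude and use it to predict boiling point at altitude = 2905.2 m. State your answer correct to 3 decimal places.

n = 9, Σx = 15485.9, Σy = 1100, Σxy = 1878156.08, Σx² = 34809457.77
Sxx = Σx² − (Σx)²/n = 34809457.77 − 26645899.867778 = 8163557.902222
Sxy = Σxy − (Σx)(Σy)/n = 1878156.08 − 1892721.111111 = -14565.031111
b = Sxy/Sxx = -14565.031111/8163557.902222 = -0.001784
a = ȳ − b·x̄ = 122.222222 − (-0.001784)·1720.655556 = 125.292134
ŷ(2905.2) = a + b·2905.2 = 125.292134 + (-0.001784)·2905.2 = 120.108814

120.109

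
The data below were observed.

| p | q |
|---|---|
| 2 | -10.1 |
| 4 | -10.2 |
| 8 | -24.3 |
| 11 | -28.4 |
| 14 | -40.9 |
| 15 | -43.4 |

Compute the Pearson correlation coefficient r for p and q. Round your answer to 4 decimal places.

-0.9867

n = 6, Σx = 54, Σy = -157.3, Σxy = -1791.4, Σx² = 626, Σy² = 5159.47
Sxx = Σx² − (Σx)²/n = 626 − 486 = 140
Sxy = Σxy − (Σx)(Σy)/n = -1791.4 − (-1415.7) = -375.7
Syy = Σy² − (Σy)²/n = 5159.47 − 4123.881667 = 1035.588333
r = Sxy/√(Sxx·Syy) = -375.7/√(144982.366667) = -375.7/380.765501 = -0.986697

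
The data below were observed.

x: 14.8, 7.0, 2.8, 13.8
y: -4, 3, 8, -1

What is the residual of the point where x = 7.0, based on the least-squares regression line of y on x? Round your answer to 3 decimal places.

n = 4, Σx = 38.4, Σy = 6, Σxy = -29.6, Σx² = 466.32
Sxx = Σx² − (Σx)²/n = 466.32 − 368.64 = 97.68
Sxy = Σxy − (Σx)(Σy)/n = -29.6 − 57.6 = -87.2
b = Sxy/Sxx = -87.2/97.68 = -0.892711
a = ȳ − b·x̄ = 1.5 − (-0.892711)·9.6 = 10.070025
ŷ(7.0) = 10.070025 + (-0.892711)·7 = 3.821048
residual = y − ŷ = 3 − 3.821048 = -0.821048

-0.821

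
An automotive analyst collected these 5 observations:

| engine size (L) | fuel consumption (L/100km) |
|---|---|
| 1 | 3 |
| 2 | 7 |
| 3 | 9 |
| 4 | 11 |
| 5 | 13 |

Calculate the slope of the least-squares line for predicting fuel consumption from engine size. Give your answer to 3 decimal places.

2.400

n = 5, Σx = 15, Σy = 43, Σxy = 153, Σx² = 55
Sxx = Σx² − (Σx)²/n = 55 − 45 = 10
Sxy = Σxy − (Σx)(Σy)/n = 153 − 129 = 24
b = Sxy/Sxx = 24/10 = 2.4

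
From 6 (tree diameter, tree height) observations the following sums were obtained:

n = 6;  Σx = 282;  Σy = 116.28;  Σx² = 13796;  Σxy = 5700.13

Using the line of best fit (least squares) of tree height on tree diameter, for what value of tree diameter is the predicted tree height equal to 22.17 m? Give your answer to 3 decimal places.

53.436

Sxx = Σx² − (Σx)²/n = 13796 − 13254 = 542
Sxy = Σxy − (Σx)(Σy)/n = 5700.13 − 5465.16 = 234.97
b = Sxy/Sxx = 234.97/542 = 0.433524
a = ȳ − b·x̄ = 19.38 − 0.433524·47 = -0.995627
Set a + b·x = 22.17: x = (22.17 − (-0.995627)) / 0.433524 = 53.435630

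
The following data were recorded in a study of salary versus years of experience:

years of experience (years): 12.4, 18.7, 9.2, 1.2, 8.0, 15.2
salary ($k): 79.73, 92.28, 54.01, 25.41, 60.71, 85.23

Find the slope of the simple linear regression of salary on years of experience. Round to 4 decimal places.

n = 6, Σx = 64.7, Σy = 397.37, Σxy = 5022.848, Σx² = 884.57
Sxx = Σx² − (Σx)²/n = 884.57 − 697.681667 = 186.888333
Sxy = Σxy − (Σx)(Σy)/n = 5022.848 − 4284.973167 = 737.874833
b = Sxy/Sxx = 737.874833/186.888333 = 3.948212

3.9482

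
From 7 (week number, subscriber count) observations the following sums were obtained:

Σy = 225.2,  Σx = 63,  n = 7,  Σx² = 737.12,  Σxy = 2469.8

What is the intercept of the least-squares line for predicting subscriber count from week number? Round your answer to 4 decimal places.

Sxx = Σx² − (Σx)²/n = 737.12 − 567 = 170.12
Sxy = Σxy − (Σx)(Σy)/n = 2469.8 − 2026.8 = 443
b = Sxy/Sxx = 443/170.12 = 2.604044
a = ȳ − b·x̄ = 32.171429 − 2.604044·9 = 8.735031

8.7350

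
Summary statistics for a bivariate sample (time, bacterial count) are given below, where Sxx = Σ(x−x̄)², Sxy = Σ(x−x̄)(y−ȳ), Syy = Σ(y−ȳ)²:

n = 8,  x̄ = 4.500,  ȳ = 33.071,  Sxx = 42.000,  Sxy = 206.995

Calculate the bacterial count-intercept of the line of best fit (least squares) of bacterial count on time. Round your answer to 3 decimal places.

b = Sxy/Sxx = 206.995/42 = 4.928452
a = ȳ − b·x̄ = 33.071 − 4.928452·4.5 = 10.892964

10.893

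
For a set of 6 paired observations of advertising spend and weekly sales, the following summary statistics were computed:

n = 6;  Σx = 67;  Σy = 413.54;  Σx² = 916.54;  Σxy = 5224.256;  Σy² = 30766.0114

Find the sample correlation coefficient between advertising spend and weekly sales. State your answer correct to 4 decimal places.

Sxx = Σx² − (Σx)²/n = 916.54 − 748.166667 = 168.373333
Sxy = Σxy − (Σx)(Σy)/n = 5224.256 − 4617.863333 = 606.392667
Syy = Σy² − (Σy)²/n = 30766.0114 − 28502.555267 = 2263.456133
r = Sxy/√(Sxx·Syy) = 606.392667/√(381105.654023) = 606.392667/617.337553 = 0.982271

0.9823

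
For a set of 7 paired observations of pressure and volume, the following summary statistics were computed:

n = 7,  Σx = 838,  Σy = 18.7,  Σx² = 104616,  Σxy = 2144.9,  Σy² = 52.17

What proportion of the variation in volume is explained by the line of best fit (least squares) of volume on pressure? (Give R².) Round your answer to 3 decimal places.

Sxx = Σx² − (Σx)²/n = 104616 − 100320.571429 = 4295.428571
Sxy = Σxy − (Σx)(Σy)/n = 2144.9 − 2238.657143 = -93.757143
Syy = Σy² − (Σy)²/n = 52.17 − 49.955714 = 2.214286
R² = Sxy²/(Sxx·Syy) = (-93.757143)²/(4295.428571·2.214286) = 0.924206

0.924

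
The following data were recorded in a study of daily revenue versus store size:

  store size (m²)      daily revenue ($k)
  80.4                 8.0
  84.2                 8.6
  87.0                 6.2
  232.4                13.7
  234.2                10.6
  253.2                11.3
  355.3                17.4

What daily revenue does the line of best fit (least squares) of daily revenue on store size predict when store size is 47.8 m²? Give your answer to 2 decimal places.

6.20

n = 7, Σx = 1326.7, Σy = 75.8, Σxy = 16616.5, Σx² = 320330.53
Sxx = Σx² − (Σx)²/n = 320330.53 − 251447.555714 = 68882.974286
Sxy = Σxy − (Σx)(Σy)/n = 16616.5 − 14366.265714 = 2250.234286
b = Sxy/Sxx = 2250.234286/68882.974286 = 0.032667
a = ȳ − b·x̄ = 10.828571 − 0.032667·189.528571 = 4.637148
ŷ(47.8) = a + b·47.8 = 4.637148 + 0.032667·47.8 = 6.198654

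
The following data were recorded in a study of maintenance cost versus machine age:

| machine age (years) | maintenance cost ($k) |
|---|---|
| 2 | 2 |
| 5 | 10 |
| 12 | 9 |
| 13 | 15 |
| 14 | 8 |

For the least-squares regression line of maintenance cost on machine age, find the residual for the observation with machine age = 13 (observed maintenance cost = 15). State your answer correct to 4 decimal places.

n = 5, Σx = 46, Σy = 44, Σxy = 469, Σx² = 538
Sxx = Σx² − (Σx)²/n = 538 − 423.2 = 114.8
Sxy = Σxy − (Σx)(Σy)/n = 469 − 404.8 = 64.2
b = Sxy/Sxx = 64.2/114.8 = 0.559233
a = ȳ − b·x̄ = 8.8 − 0.559233·9.2 = 3.655052
ŷ(13) = 3.655052 + 0.559233·13 = 10.925087
residual = y − ŷ = 15 − 10.925087 = 4.074913

4.0749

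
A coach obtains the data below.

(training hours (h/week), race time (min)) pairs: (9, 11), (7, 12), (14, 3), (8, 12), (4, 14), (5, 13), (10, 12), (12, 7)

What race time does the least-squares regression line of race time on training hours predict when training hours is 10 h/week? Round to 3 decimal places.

9.149

n = 8, Σx = 69, Σy = 84, Σxy = 646, Σx² = 675
Sxx = Σx² − (Σx)²/n = 675 − 595.125 = 79.875
Sxy = Σxy − (Σx)(Σy)/n = 646 − 724.5 = -78.5
b = Sxy/Sxx = -78.5/79.875 = -0.982786
a = ȳ − b·x̄ = 10.5 − (-0.982786)·8.625 = 18.976526
ŷ(10) = a + b·10 = 18.976526 + (-0.982786)·10 = 9.148670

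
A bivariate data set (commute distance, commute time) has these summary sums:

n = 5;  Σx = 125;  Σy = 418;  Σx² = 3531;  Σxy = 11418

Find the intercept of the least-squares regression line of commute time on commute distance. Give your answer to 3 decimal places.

Sxx = Σx² − (Σx)²/n = 3531 − 3125 = 406
Sxy = Σxy − (Σx)(Σy)/n = 11418 − 10450 = 968
b = Sxy/Sxx = 968/406 = 2.384236
a = ȳ − b·x̄ = 83.6 − 2.384236·25 = 23.994089

23.994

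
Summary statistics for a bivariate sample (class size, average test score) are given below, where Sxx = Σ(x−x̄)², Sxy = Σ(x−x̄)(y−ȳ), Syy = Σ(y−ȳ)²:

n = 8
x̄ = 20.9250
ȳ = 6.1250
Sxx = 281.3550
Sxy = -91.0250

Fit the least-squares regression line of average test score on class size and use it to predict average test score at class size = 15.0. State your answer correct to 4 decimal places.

b = Sxy/Sxx = -91.025/281.355 = -0.323524
a = ȳ − b·x̄ = 6.125 − (-0.323524)·20.925 = 12.894733
ŷ(15.0) = a + b·15.0 = 12.894733 + (-0.323524)·15 = 8.041878

8.0419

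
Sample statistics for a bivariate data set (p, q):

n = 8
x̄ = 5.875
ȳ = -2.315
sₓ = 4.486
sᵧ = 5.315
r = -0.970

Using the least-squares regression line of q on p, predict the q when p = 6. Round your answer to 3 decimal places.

-2.459

b = r · sᵧ/sₓ = -0.97 · 5.315/4.486 = -1.149253
a = ȳ − b·x̄ = -2.315 − (-1.149253)·5.875 = 4.436863
ŷ(6) = a + b·6 = 4.436863 + (-1.149253)·6 = -2.458657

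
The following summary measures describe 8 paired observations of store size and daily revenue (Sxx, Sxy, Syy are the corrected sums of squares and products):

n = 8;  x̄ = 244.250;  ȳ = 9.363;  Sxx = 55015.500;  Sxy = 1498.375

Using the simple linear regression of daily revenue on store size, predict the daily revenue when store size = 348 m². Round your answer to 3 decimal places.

12.189

b = Sxy/Sxx = 1498.375/55015.5 = 0.027236
a = ȳ − b·x̄ = 9.363 − 0.027236·244.25 = 2.710728
ŷ(348) = a + b·348 = 2.710728 + 0.027236·348 = 12.188684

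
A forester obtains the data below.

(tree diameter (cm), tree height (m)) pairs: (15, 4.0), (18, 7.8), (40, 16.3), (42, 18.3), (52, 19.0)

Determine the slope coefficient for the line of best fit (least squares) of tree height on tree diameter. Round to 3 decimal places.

0.409

n = 5, Σx = 167, Σy = 65.4, Σxy = 2609, Σx² = 6617
Sxx = Σx² − (Σx)²/n = 6617 − 5577.8 = 1039.2
Sxy = Σxy − (Σx)(Σy)/n = 2609 − 2184.36 = 424.64
b = Sxy/Sxx = 424.64/1039.2 = 0.408622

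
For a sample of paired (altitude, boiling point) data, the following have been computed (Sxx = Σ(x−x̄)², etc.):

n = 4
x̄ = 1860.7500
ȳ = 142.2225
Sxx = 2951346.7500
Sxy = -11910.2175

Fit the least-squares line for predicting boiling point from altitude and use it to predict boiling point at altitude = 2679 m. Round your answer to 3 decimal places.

b = Sxy/Sxx = -11910.2175/2951346.75 = -0.004036
a = ȳ − b·x̄ = 142.2225 − (-0.004036)·1860.75 = 149.731593
ŷ(2679) = a + b·2679 = 149.731593 + (-0.004036)·2679 = 138.920436

138.920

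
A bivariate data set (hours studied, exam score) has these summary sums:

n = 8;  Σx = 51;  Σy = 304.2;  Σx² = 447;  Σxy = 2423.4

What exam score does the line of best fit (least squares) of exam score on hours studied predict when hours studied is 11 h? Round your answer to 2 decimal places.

Sxx = Σx² − (Σx)²/n = 447 − 325.125 = 121.875
Sxy = Σxy − (Σx)(Σy)/n = 2423.4 − 1939.275 = 484.125
b = Sxy/Sxx = 484.125/121.875 = 3.972308
a = ȳ − b·x̄ = 38.025 − 3.972308·6.375 = 12.701538
ŷ(11) = a + b·11 = 12.701538 + 3.972308·11 = 56.396923

56.40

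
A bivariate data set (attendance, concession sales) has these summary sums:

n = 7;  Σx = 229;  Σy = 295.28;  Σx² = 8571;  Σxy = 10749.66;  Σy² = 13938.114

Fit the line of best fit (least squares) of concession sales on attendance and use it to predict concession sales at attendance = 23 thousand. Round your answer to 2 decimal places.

32.38

Sxx = Σx² − (Σx)²/n = 8571 − 7491.571429 = 1079.428571
Sxy = Σxy − (Σx)(Σy)/n = 10749.66 − 9659.874286 = 1089.785714
b = Sxy/Sxx = 1089.785714/1079.428571 = 1.009595
a = ȳ − b·x̄ = 42.182857 − 1.009595·32.714286 = 9.154677
ŷ(23) = a + b·23 = 9.154677 + 1.009595·23 = 32.375363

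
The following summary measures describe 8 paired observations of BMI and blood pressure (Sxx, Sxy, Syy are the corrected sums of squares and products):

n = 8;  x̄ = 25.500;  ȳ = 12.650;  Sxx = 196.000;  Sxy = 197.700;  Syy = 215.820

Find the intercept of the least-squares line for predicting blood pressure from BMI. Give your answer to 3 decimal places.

b = Sxy/Sxx = 197.7/196 = 1.008673
a = ȳ − b·x̄ = 12.65 − 1.008673·25.5 = -13.071173

-13.071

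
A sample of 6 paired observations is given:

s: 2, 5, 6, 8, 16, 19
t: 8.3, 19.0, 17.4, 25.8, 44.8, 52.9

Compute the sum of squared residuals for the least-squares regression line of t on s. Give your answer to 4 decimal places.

n = 6, Σx = 56, Σy = 168.2, Σxy = 2144.3, Σx² = 746, Σy² = 6203.74
Sxx = Σx² − (Σx)²/n = 746 − 522.666667 = 223.333333
Sxy = Σxy − (Σx)(Σy)/n = 2144.3 − 1569.866667 = 574.433333
Syy = Σy² − (Σy)²/n = 6203.74 − 4715.206667 = 1488.533333
b = Sxy/Sxx = 574.433333/223.333333 = 2.572090
SSE = Syy − b·Sxy = 1488.533333 − 2.572090·574.433333 = 11.039358

11.0394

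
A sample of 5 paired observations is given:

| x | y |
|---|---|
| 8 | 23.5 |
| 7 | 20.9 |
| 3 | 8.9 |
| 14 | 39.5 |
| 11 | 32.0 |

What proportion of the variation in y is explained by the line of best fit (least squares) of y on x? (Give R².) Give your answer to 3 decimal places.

0.999

n = 5, Σx = 43, Σy = 124.8, Σxy = 1266, Σx² = 439, Σy² = 3652.52
Sxx = Σx² − (Σx)²/n = 439 − 369.8 = 69.2
Sxy = Σxy − (Σx)(Σy)/n = 1266 − 1073.28 = 192.72
Syy = Σy² − (Σy)²/n = 3652.52 − 3115.008 = 537.512
R² = Sxy²/(Sxx·Syy) = (192.72)²/(69.2·537.512) = 0.998526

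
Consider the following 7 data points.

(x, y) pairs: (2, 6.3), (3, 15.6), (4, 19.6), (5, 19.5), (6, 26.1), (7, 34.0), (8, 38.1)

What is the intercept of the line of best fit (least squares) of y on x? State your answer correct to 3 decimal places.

n = 7, Σx = 35, Σy = 159.2, Σxy = 934.7, Σx² = 203
Sxx = Σx² − (Σx)²/n = 203 − 175 = 28
Sxy = Σxy − (Σx)(Σy)/n = 934.7 − 796 = 138.7
b = Sxy/Sxx = 138.7/28 = 4.953571
a = ȳ − b·x̄ = 22.742857 − 4.953571·5 = -2.025

-2.025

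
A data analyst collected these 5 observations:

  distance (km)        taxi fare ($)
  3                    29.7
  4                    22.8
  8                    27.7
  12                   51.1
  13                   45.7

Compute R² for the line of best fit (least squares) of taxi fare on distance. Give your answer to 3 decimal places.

0.755

n = 5, Σx = 40, Σy = 177, Σxy = 1609.2, Σx² = 402, Σy² = 6868.92
Sxx = Σx² − (Σx)²/n = 402 − 320 = 82
Sxy = Σxy − (Σx)(Σy)/n = 1609.2 − 1416 = 193.2
Syy = Σy² − (Σy)²/n = 6868.92 − 6265.8 = 603.12
R² = Sxy²/(Sxx·Syy) = (193.2)²/(82·603.12) = 0.754739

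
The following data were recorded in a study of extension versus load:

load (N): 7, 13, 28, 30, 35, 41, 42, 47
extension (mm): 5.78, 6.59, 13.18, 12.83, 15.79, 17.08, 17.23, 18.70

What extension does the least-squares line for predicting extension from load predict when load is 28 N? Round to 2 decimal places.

12.58

n = 8, Σx = 243, Σy = 107.18, Σxy = 3735.56, Σx² = 8781
Sxx = Σx² − (Σx)²/n = 8781 − 7381.125 = 1399.875
Sxy = Σxy − (Σx)(Σy)/n = 3735.56 − 3255.5925 = 479.9675
b = Sxy/Sxx = 479.9675/1399.875 = 0.342865
a = ȳ − b·x̄ = 13.3975 − 0.342865·30.375 = 2.982990
ŷ(28) = a + b·28 = 2.982990 + 0.342865·28 = 12.583197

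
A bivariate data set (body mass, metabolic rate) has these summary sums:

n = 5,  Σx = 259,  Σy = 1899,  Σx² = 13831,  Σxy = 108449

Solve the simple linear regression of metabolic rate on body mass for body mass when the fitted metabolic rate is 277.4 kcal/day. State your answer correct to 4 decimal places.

47.5865

Sxx = Σx² − (Σx)²/n = 13831 − 13416.2 = 414.8
Sxy = Σxy − (Σx)(Σy)/n = 108449 − 98368.2 = 10080.8
b = Sxy/Sxx = 10080.8/414.8 = 24.302797
a = ȳ − b·x̄ = 379.8 − 24.302797·51.8 = -879.084860
Set a + b·x = 277.4: x = (277.4 − (-879.084860)) / 24.302797 = 47.586493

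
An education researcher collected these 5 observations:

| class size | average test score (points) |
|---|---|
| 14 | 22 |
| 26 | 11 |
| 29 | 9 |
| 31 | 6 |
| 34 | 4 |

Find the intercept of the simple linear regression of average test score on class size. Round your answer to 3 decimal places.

34.709

n = 5, Σx = 134, Σy = 52, Σxy = 1177, Σx² = 3830
Sxx = Σx² − (Σx)²/n = 3830 − 3591.2 = 238.8
Sxy = Σxy − (Σx)(Σy)/n = 1177 − 1393.6 = -216.6
b = Sxy/Sxx = -216.6/238.8 = -0.907035
a = ȳ − b·x̄ = 10.4 − (-0.907035)·26.8 = 34.708543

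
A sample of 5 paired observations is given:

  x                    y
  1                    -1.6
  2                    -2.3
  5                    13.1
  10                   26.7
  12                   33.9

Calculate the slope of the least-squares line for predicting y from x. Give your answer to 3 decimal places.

n = 5, Σx = 30, Σy = 69.8, Σxy = 733.1, Σx² = 274
Sxx = Σx² − (Σx)²/n = 274 − 180 = 94
Sxy = Σxy − (Σx)(Σy)/n = 733.1 − 418.8 = 314.3
b = Sxy/Sxx = 314.3/94 = 3.343617

3.344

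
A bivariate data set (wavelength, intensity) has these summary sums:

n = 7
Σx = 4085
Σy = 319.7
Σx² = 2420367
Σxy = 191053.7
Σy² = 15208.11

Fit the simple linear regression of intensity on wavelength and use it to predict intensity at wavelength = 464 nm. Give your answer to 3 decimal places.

Sxx = Σx² − (Σx)²/n = 2420367 − 2383889.285714 = 36477.714286
Sxy = Σxy − (Σx)(Σy)/n = 191053.7 − 186567.785714 = 4485.914286
b = Sxy/Sxx = 4485.914286/36477.714286 = 0.122977
a = ȳ − b·x̄ = 45.671429 − 0.122977·583.571429 = -26.094346
ŷ(464) = a + b·464 = -26.094346 + 0.122977·464 = 30.966911

30.967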